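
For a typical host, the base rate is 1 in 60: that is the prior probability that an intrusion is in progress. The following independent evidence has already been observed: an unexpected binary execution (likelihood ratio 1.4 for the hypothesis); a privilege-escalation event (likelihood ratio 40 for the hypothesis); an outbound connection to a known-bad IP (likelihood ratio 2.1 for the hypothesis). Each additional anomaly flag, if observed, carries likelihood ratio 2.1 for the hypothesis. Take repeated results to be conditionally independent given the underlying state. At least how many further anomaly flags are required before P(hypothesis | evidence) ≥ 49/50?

Prior odds = (1/60)/(59/60) = 1/59.
Combined Bayes factor of the evidence already in hand = 1.4 × 40 × 2.1 = 117.6.
Odds after that evidence = (1/59) × 117.6 = 588/295.
Target odds = 0.98/0.02 = 49.
Need 2.1ⁿ ≥ 49 ÷ (588/295) = 295/12.
2.1⁴ = 19.4481 falls short of 295/12 but 2.1⁵ = 4084101/100000 reaches it, so n = 5.

5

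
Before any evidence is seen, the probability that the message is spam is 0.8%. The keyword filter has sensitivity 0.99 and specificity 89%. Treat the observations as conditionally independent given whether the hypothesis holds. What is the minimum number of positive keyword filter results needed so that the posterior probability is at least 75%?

Prior odds = 0.008/0.992 = 1/124.
False-positive rate = 1 − 0.89 = 0.11; likelihood ratio of a positive = 0.99/0.11 = 9.
Target posterior odds = 0.75/0.25 = 3.
Require 9ⁿ ≥ 3 ÷ (1/124) = 372.
9² = 81 falls short of 372 but 9³ = 729 reaches it, so n = 3.

3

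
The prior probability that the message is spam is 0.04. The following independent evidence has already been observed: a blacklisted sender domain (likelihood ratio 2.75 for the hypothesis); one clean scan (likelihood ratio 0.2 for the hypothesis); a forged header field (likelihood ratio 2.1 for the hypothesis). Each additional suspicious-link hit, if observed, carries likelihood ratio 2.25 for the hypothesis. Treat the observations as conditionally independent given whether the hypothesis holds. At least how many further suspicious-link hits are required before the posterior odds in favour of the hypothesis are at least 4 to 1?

Prior odds = 0.04/0.96 = 1/24.
Combined Bayes factor of the evidence already in hand = 2.75 × 0.2 × 2.1 = 1.155.
Odds after that evidence = (1/24) × 1.155 = 0.048125.
Target odds = 4.
Need 2.25ⁿ ≥ 4 ÷ 0.048125 = 6400/77.
2.25⁵ = 59049/1024 falls short of 6400/77 but 2.25⁶ = 531441/4096 reaches it, so n = 6.

6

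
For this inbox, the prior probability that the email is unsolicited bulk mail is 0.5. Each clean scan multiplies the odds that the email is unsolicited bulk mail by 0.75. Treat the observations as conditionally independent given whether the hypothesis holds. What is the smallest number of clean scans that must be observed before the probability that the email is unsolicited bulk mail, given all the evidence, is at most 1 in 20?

Prior odds: 0.5 ÷ 0.5 = 1.
Likelihood ratio per clean scan = 0.75.
Target posterior odds = 0.05/0.95 = 1/19.
Need 1 × 0.75ⁿ ≤ 1/19, i.e. 0.75ⁿ ≤ 1/19.
0.75¹⁰ = 59049/1048576 is still above 1/19 but 0.75¹¹ = 177147/4194304 is at or below it, so n = 11.

11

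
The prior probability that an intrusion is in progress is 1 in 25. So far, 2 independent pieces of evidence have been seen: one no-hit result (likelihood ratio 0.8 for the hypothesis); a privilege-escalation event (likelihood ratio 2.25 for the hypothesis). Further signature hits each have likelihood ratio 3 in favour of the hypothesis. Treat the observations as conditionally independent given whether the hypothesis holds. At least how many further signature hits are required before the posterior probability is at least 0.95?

Prior odds = 0.04/0.96 = 1/24.
Combined Bayes factor of the evidence already in hand = 0.8 × 2.25 = 1.8.
Odds after that evidence = (1/24) × 1.8 = 0.075.
Target odds = 0.95/0.05 = 19.
Need 3ⁿ ≥ 19 ÷ 0.075 = 760/3.
3⁵ = 243 falls short of 760/3 but 3⁶ = 729 reaches it, so n = 6.

6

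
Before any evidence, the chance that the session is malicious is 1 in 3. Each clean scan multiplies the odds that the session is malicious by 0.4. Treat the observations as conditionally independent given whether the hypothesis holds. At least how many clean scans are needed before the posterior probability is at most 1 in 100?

Prior odds: (1/3) ÷ (2/3) = 0.5.
Likelihood ratio per clean scan = 0.4.
Target odds: 0.01 ÷ 0.99 = 1/99.
Need 0.5 × 0.4ⁿ ≤ 1/99, i.e. 0.4ⁿ ≤ 2/99.
0.4⁴ = 0.0256 is still above 2/99 but 0.4⁵ = 0.01024 is at or below it, so n = 5.

5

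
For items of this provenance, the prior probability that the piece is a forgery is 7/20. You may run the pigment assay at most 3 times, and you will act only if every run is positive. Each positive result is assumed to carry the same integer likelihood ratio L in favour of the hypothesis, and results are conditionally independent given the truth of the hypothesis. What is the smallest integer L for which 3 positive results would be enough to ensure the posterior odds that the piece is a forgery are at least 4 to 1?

2

Prior odds = 0.35/0.65 = 7/13.
Target odds = 4.
Need L³ ≥ 4 ÷ (7/13) = 52/7.
1³ = 1 < 52/7 ≤ 8 = 2³, so L = 2.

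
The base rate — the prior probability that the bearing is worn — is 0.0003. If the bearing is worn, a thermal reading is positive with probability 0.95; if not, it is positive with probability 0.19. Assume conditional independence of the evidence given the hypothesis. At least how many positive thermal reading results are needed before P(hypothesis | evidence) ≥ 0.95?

7

Prior odds: 0.0003 ÷ 0.9997 = 3/9997.
Likelihood ratio of a positive = 0.95/0.19 = 5.
Target posterior odds = 0.95/0.05 = 19.
Require 5ⁿ ≥ 19 ÷ (3/9997) = 189943/3.
5⁶ = 15625 falls short of 189943/3 but 5⁷ = 78125 reaches it, so n = 7.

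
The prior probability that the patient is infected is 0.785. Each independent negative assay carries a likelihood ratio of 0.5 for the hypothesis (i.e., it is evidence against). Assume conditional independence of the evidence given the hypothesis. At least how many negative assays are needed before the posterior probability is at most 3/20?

5

Prior odds = 0.785/0.215 = 157/43.
Likelihood ratio per negative assay = 0.5.
Target odds: 0.15 ÷ 0.85 = 3/17.
Require 0.5ⁿ ≤ 3/17 ÷ (157/43) = 129/2669.
0.5⁴ = 0.0625 is still above 129/2669 but 0.5⁵ = 0.03125 is at or below it, so n = 5.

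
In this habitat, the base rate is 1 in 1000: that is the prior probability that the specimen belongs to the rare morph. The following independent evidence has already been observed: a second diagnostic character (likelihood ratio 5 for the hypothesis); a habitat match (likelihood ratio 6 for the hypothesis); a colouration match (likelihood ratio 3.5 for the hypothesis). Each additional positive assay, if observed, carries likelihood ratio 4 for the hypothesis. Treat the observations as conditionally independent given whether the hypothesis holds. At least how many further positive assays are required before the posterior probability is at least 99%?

Prior odds = 0.001/0.999 = 1/999.
Combined Bayes factor of the evidence already in hand = 5 × 6 × 3.5 = 105.
Odds after that evidence = (1/999) × 105 = 35/333.
Target odds = 0.99/0.01 = 99.
Need 4ⁿ ≥ 99 ÷ (35/333) = 32967/35.
4⁴ = 256 falls short of 32967/35 but 4⁵ = 1024 reaches it, so n = 5.

5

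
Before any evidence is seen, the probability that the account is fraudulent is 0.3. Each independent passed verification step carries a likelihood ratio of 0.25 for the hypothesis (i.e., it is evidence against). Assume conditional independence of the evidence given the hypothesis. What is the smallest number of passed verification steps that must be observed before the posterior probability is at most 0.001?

Prior odds = 0.3/0.7 = 3/7.
Likelihood ratio per passed verification step = 0.25.
Target odds: 0.001 ÷ 0.999 = 1/999.
Require 0.25ⁿ ≤ 1/999 ÷ (3/7) = 7/2997.
0.25⁴ = 0.00390625 is still above 7/2997 but 0.25⁵ = 1/1024 is at or below it, so n = 5.

5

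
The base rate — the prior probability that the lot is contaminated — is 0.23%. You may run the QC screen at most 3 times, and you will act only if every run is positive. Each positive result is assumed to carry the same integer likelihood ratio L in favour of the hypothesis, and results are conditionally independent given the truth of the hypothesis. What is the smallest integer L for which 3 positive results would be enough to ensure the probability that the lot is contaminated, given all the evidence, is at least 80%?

Prior odds = 0.0023/0.9977 = 23/9977.
Target odds = 0.8/0.2 = 4.
Need L³ ≥ 4 ÷ (23/9977) = 39908/23.
12³ = 1728 < 39908/23 ≤ 2197 = 13³, so L = 13.

13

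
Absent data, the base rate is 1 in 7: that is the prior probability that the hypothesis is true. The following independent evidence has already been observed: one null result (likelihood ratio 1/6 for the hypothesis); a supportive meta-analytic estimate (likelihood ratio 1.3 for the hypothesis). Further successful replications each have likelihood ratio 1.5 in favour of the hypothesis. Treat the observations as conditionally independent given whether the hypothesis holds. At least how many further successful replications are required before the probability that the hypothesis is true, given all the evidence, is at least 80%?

12

Prior odds = (1/7)/(6/7) = 1/6.
Combined Bayes factor of the evidence already in hand = (1/6) × 1.3 = 13/60.
Odds after that evidence = (1/6) × 13/60 = 13/360.
Target odds = 0.8/0.2 = 4.
Need 1.5ⁿ ≥ 4 ÷ (13/360) = 1440/13.
1.5¹¹ = 177147/2048 falls short of 1440/13 but 1.5¹² = 531441/4096 reaches it, so n = 12.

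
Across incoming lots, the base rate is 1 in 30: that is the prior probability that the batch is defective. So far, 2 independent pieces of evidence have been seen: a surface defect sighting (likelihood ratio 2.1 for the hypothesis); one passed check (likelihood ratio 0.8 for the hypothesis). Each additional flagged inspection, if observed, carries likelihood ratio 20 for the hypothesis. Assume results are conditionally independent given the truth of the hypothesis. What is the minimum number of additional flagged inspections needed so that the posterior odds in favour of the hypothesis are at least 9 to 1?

2

Prior odds = (1/30)/(29/30) = 1/29.
Combined Bayes factor of the evidence already in hand = 2.1 × 0.8 = 1.68.
Odds after that evidence = (1/29) × 1.68 = 42/725.
Target odds = 9.
Need 20ⁿ ≥ 9 ÷ (42/725) = 2175/14.
20¹ = 20 falls short of 2175/14 but 20² = 400 reaches it, so n = 2.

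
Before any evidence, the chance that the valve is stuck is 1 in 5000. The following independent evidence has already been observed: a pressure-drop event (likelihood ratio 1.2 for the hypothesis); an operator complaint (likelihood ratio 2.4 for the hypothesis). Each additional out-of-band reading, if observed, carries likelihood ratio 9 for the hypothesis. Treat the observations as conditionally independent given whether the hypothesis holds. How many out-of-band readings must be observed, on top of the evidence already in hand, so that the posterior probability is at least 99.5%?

Prior odds = 0.0002/0.9998 = 1/4999.
Combined Bayes factor of the evidence already in hand = 1.2 × 2.4 = 2.88.
Odds after that evidence = (1/4999) × 2.88 = 72/124975.
Target odds = 0.995/0.005 = 199.
Need 9ⁿ ≥ 199 ÷ (72/124975) = 24870025/72.
9⁵ = 59049 falls short of 24870025/72 but 9⁶ = 531441 reaches it, so n = 6.

6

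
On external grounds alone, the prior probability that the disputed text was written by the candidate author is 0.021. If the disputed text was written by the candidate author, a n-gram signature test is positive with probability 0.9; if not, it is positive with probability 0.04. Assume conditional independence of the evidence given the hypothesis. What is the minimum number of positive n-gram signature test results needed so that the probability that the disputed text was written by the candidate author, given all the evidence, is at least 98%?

3

Prior odds: 0.021 ÷ 0.979 = 21/979.
Likelihood ratio of a positive = 0.9/0.04 = 22.5.
Target odds: 0.98 ÷ 0.02 = 49.
Require 22.5ⁿ ≥ 49 ÷ (21/979) = 6853/3.
22.5² = 506.25 falls short of 6853/3 but 22.5³ = 11390.625 reaches it, so n = 3.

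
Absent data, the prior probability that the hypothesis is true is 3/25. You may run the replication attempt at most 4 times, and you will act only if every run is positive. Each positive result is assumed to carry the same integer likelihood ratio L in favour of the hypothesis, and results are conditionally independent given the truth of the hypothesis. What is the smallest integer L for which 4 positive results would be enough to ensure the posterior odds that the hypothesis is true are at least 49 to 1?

5

Prior odds = 0.12/0.88 = 3/22.
Target odds = 49.
Need L⁴ ≥ 49 ÷ (3/22) = 1078/3.
4⁴ = 256 < 1078/3 ≤ 625 = 5⁴, so L = 5.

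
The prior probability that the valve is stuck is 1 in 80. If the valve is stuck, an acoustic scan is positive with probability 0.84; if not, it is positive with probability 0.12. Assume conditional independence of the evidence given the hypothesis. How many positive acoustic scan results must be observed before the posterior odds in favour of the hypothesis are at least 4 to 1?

Prior odds = 0.0125/0.9875 = 1/79.
Likelihood ratio of a positive = 0.84/0.12 = 7.
Target odds = 4.
Need (1/79) × 7ⁿ ≥ 4, i.e. 7ⁿ ≥ 316.
7² = 49 falls short of 316 but 7³ = 343 reaches it, so n = 3.

3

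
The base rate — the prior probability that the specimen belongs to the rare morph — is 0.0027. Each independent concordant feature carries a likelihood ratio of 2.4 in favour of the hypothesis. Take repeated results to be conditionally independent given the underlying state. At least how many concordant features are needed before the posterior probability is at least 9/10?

10

Prior odds: 0.0027 ÷ 0.9973 = 27/9973.
Likelihood ratio per concordant feature = 2.4.
Target odds: 0.9 ÷ 0.1 = 9.
Require 2.4ⁿ ≥ 9 ÷ (27/9973) = 9973/3.
2.4⁹ ≈2641.81 falls short of 9973/3 but 2.4¹⁰ ≈6340.34 reaches it, so n = 10.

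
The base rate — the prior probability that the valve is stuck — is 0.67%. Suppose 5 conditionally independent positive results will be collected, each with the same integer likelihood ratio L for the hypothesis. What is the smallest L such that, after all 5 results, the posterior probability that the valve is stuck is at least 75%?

Prior odds = 0.0067/0.9933 = 67/9933.
Target odds = 0.75/0.25 = 3.
Need L⁵ ≥ 3 ÷ (67/9933) = 29799/67.
3⁵ = 243 < 29799/67 ≤ 1024 = 4⁵, so L = 4.

4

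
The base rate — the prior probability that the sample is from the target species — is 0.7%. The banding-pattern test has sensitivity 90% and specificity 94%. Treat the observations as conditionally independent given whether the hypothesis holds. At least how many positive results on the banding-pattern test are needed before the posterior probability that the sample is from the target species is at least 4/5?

Prior odds = 0.007/0.993 = 7/993.
False-positive rate = 1 − 0.94 = 0.06; likelihood ratio of a positive = 0.9/0.06 = 15.
Target posterior odds = 0.8/0.2 = 4.
Require 15ⁿ ≥ 4 ÷ (7/993) = 3972/7.
15² = 225 falls short of 3972/7 but 15³ = 3375 reaches it, so n = 3.

3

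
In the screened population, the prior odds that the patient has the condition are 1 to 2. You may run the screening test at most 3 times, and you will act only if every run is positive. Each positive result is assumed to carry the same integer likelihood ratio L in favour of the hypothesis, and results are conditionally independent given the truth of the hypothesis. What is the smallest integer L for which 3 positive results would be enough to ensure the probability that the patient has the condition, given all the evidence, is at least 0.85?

Prior odds = 0.5.
Target odds = 0.85/0.15 = 17/3.
Need L³ ≥ 17/3 ÷ 0.5 = 34/3.
2³ = 8 < 34/3 ≤ 27 = 3³, so L = 3.

3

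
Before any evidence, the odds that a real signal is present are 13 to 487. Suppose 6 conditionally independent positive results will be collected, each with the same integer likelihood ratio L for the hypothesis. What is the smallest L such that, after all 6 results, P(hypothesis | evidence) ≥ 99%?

Prior odds = 13/487.
Target odds = 0.99/0.01 = 99.
Need L⁶ ≥ 99 ÷ (13/487) = 48213/13.
3⁶ = 729 < 48213/13 ≤ 4096 = 4⁶, so L = 4.

4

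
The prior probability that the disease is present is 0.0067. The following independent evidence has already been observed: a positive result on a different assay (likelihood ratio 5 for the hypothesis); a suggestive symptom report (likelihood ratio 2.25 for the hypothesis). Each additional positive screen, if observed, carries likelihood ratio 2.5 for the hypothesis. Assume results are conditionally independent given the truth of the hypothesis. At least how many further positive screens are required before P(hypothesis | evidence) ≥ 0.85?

Prior odds = 0.0067/0.9933 = 67/9933.
Combined Bayes factor of the evidence already in hand = 5 × 2.25 = 11.25.
Odds after that evidence = (67/9933) × 11.25 = 1005/13244.
Target odds = 0.85/0.15 = 17/3.
Need 2.5ⁿ ≥ 17/3 ÷ (1005/13244) = 225148/3015.
2.5⁴ = 39.0625 falls short of 225148/3015 but 2.5⁵ = 97.65625 reaches it, so n = 5.

5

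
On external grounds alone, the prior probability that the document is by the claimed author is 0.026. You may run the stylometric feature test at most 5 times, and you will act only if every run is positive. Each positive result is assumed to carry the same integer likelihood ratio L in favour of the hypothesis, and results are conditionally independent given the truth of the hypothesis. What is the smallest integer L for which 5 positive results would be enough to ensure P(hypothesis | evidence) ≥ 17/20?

Prior odds = 0.026/0.974 = 13/487.
Target odds = 0.85/0.15 = 17/3.
Need L⁵ ≥ 17/3 ÷ (13/487) = 8279/39.
2⁵ = 32 < 8279/39 ≤ 243 = 3⁵, so L = 3.

3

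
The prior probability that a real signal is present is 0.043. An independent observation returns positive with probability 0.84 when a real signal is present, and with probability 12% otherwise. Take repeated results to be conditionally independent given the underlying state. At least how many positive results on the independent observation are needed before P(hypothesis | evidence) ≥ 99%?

Prior odds: 0.043 ÷ 0.957 = 43/957.
Likelihood ratio of a positive result = 0.84/0.12 = 7.
Target odds: 0.99 ÷ 0.01 = 99.
Need (43/957) × 7ⁿ ≥ 99, i.e. 7ⁿ ≥ 94743/43.
7³ = 343 falls short of 94743/43 but 7⁴ = 2401 reaches it, so n = 4.

4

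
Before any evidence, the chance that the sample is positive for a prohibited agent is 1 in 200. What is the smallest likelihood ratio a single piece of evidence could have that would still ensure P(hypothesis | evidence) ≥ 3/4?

597

Prior odds = 0.005/0.995 = 1/199.
Target odds = 0.75/0.25 = 3.
Required Bayes factor = 3 ÷ (1/199) = 597.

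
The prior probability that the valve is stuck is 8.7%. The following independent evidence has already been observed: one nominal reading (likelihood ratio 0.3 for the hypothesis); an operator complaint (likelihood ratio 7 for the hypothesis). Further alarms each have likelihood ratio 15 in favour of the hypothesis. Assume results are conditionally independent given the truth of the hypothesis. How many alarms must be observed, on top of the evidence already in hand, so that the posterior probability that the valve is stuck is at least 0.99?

3

Prior odds = 0.087/0.913 = 87/913.
Combined Bayes factor of the evidence already in hand = 0.3 × 7 = 2.1.
Odds after that evidence = (87/913) × 2.1 = 1827/9130.
Target odds = 0.99/0.01 = 99.
Need 15ⁿ ≥ 99 ÷ (1827/9130) = 100430/203.
15² = 225 falls short of 100430/203 but 15³ = 3375 reaches it, so n = 3.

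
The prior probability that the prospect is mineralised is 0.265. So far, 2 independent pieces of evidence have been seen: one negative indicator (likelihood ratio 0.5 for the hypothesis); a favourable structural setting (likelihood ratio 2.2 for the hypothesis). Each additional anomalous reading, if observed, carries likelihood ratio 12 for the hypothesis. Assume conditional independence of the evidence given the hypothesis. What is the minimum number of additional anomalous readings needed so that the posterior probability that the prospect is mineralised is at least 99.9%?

Prior odds = 0.265/0.735 = 53/147.
Combined Bayes factor of the evidence already in hand = 0.5 × 2.2 = 1.1.
Odds after that evidence = (53/147) × 1.1 = 583/1470.
Target odds = 0.999/0.001 = 999.
Need 12ⁿ ≥ 999 ÷ (583/1470) = 1468530/583.
12³ = 1728 falls short of 1468530/583 but 12⁴ = 20736 reaches it, so n = 4.

4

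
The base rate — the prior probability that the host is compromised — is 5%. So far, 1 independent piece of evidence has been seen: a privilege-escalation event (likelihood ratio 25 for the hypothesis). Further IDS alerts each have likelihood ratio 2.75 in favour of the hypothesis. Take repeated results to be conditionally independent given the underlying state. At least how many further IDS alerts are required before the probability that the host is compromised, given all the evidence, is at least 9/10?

Prior odds = 0.05/0.95 = 1/19.
Bayes factor of the evidence already in hand = 25.
Odds after that evidence = (1/19) × 25 = 25/19.
Target odds = 0.9/0.1 = 9.
Need 2.75ⁿ ≥ 9 ÷ (25/19) = 6.84.
2.75¹ = 2.75 falls short of 6.84 but 2.75² = 7.5625 reaches it, so n = 2.

2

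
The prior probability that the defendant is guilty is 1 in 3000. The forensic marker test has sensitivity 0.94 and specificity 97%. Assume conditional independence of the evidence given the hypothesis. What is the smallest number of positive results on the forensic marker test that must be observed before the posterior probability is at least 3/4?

Prior odds = (1/3000)/(2999/3000) = 1/2999.
False-positive rate = 1 − 0.97 = 0.03; likelihood ratio of a positive = 0.94/0.03 = 94/3.
Target odds: 0.75 ÷ 0.25 = 3.
Need (1/2999) × (94/3)ⁿ ≥ 3, i.e. (94/3)ⁿ ≥ 8997.
(94/3)² = 8836/9 falls short of 8997 but (94/3)³ = 830584/27 reaches it, so n = 3.

3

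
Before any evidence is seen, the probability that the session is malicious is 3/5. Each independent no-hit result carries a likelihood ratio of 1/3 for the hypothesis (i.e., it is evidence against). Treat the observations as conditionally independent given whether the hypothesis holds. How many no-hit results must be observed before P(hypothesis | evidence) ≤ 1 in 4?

Prior odds: 0.6 ÷ 0.4 = 1.5.
Likelihood ratio per no-hit result = 1/3.
Target odds: 0.25 ÷ 0.75 = 1/3.
Require (1/3)ⁿ ≤ 1/3 ÷ 1.5 = 2/9.
(1/3)¹ = 1/3 is still above 2/9 but (1/3)² = 1/9 is at or below it, so n = 2.

2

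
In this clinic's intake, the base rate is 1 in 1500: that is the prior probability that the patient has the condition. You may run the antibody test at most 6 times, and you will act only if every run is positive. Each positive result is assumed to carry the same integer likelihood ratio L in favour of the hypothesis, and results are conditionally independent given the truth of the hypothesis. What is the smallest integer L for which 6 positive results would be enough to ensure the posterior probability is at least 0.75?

Prior odds = (1/1500)/(1499/1500) = 1/1499.
Target odds = 0.75/0.25 = 3.
Need L⁶ ≥ 3 ÷ (1/1499) = 4497.
4⁶ = 4096 < 4497 ≤ 15625 = 5⁶, so L = 5.

5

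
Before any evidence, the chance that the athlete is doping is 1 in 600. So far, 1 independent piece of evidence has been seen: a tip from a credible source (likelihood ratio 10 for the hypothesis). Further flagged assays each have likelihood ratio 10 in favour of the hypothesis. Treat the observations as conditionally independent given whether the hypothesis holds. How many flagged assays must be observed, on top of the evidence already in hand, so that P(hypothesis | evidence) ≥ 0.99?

Prior odds = (1/600)/(599/600) = 1/599.
Bayes factor of the evidence already in hand = 10.
Odds after that evidence = (1/599) × 10 = 10/599.
Target odds = 0.99/0.01 = 99.
Need 10ⁿ ≥ 99 ÷ (10/599) = 5930.1.
10³ = 1000 falls short of 5930.1 but 10⁴ = 10000 reaches it, so n = 4.

4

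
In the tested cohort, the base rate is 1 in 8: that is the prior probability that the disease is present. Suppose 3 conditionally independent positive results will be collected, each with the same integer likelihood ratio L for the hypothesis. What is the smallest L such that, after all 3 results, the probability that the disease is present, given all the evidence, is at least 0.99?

9

Prior odds = 0.125/0.875 = 1/7.
Target odds = 0.99/0.01 = 99.
Need L³ ≥ 99 ÷ (1/7) = 693.
8³ = 512 < 693 ≤ 729 = 9³, so L = 9.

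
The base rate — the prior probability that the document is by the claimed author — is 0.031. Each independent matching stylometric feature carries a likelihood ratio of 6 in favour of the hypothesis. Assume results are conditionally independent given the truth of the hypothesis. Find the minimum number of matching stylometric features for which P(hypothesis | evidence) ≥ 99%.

5

Prior odds = 0.031/0.969 = 31/969.
Likelihood ratio per matching stylometric feature = 6.
Target posterior odds = 0.99/0.01 = 99.
Need (31/969) × 6ⁿ ≥ 99, i.e. 6ⁿ ≥ 95931/31.
6⁴ = 1296 falls short of 95931/31 but 6⁵ = 7776 reaches it, so n = 5.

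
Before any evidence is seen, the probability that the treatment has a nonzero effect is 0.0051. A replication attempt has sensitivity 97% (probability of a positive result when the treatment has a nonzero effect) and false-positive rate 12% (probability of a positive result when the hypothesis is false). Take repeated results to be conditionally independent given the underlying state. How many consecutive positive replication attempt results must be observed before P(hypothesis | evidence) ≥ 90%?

4

Prior odds: 0.0051 ÷ 0.9949 = 51/9949.
Likelihood ratio of a positive result = 0.97/0.12 = 97/12.
Target odds: 0.9 ÷ 0.1 = 9.
Require (97/12)ⁿ ≥ 9 ÷ (51/9949) = 29847/17.
(97/12)³ = 912673/1728 falls short of 29847/17 but (97/12)⁴ = 88529281/20736 reaches it, so n = 4.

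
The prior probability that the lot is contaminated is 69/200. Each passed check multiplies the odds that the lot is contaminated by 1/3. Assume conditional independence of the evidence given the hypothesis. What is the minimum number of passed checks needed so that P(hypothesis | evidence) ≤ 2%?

Prior odds: 0.345 ÷ 0.655 = 69/131.
Likelihood ratio per passed check = 1/3.
Target odds: 0.02 ÷ 0.98 = 1/49.
Need (69/131) × (1/3)ⁿ ≤ 1/49, i.e. (1/3)ⁿ ≤ 131/3381.
(1/3)² = 1/9 is still above 131/3381 but (1/3)³ = 1/27 is at or below it, so n = 3.

3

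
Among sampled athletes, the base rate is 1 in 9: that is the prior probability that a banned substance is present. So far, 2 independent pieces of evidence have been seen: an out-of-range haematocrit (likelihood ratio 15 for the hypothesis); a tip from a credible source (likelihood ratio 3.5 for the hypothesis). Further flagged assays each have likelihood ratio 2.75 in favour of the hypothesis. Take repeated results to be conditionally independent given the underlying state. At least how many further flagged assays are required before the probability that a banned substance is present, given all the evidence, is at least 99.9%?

Prior odds = (1/9)/(8/9) = 0.125.
Combined Bayes factor of the evidence already in hand = 15 × 3.5 = 52.5.
Odds after that evidence = 0.125 × 52.5 = 6.5625.
Target odds = 0.999/0.001 = 999.
Need 2.75ⁿ ≥ 999 ÷ 6.5625 = 5328/35.
2.75⁴ = 57.19140625 falls short of 5328/35 but 2.75⁵ = 161051/1024 reaches it, so n = 5.

5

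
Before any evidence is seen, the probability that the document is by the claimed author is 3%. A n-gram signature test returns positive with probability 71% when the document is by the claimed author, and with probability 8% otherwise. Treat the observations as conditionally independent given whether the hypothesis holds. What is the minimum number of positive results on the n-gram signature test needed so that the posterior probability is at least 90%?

Prior odds = 0.03/0.97 = 3/97.
Likelihood ratio of a positive result = 0.71/0.08 = 8.875.
Target odds: 0.9 ÷ 0.1 = 9.
Require 8.875ⁿ ≥ 9 ÷ (3/97) = 291.
8.875² = 78.765625 falls short of 291 but 8.875³ = 357911/512 reaches it, so n = 3.

3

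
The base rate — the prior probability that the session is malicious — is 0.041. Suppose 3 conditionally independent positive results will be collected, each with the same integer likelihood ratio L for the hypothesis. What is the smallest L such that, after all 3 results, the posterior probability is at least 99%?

14

Prior odds = 0.041/0.959 = 41/959.
Target odds = 0.99/0.01 = 99.
Need L³ ≥ 99 ÷ (41/959) = 94941/41.
13³ = 2197 < 94941/41 ≤ 2744 = 14³, so L = 14.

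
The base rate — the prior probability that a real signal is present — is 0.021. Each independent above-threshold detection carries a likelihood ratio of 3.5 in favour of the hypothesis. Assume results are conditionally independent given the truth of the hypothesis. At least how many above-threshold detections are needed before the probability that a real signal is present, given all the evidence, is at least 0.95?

Prior odds: 0.021 ÷ 0.979 = 21/979.
Likelihood ratio per above-threshold detection = 3.5.
Target odds: 0.95 ÷ 0.05 = 19.
Need (21/979) × 3.5ⁿ ≥ 19, i.e. 3.5ⁿ ≥ 18601/21.
3.5⁵ = 525.21875 falls short of 18601/21 but 3.5⁶ = 1838.265625 reaches it, so n = 6.

6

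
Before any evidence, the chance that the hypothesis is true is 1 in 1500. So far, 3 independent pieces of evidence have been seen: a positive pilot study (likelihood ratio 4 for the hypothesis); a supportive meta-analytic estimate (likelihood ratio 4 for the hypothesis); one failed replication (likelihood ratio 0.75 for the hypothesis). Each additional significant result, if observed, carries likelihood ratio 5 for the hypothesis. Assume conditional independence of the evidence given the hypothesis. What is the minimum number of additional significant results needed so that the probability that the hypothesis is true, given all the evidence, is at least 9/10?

Prior odds = (1/1500)/(1499/1500) = 1/1499.
Combined Bayes factor of the evidence already in hand = 4 × 4 × 0.75 = 12.
Odds after that evidence = (1/1499) × 12 = 12/1499.
Target odds = 0.9/0.1 = 9.
Need 5ⁿ ≥ 9 ÷ (12/1499) = 1124.25.
5⁴ = 625 falls short of 1124.25 but 5⁵ = 3125 reaches it, so n = 5.

5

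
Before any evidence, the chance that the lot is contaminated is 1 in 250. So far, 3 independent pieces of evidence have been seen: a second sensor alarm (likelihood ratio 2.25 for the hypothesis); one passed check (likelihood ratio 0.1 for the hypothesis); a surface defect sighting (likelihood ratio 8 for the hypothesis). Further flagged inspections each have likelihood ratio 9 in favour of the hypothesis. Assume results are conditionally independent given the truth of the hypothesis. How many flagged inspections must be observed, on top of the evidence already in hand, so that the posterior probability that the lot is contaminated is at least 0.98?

5

Prior odds = 0.004/0.996 = 1/249.
Combined Bayes factor of the evidence already in hand = 2.25 × 0.1 × 8 = 1.8.
Odds after that evidence = (1/249) × 1.8 = 3/415.
Target odds = 0.98/0.02 = 49.
Need 9ⁿ ≥ 49 ÷ (3/415) = 20335/3.
9⁴ = 6561 falls short of 20335/3 but 9⁵ = 59049 reaches it, so n = 5.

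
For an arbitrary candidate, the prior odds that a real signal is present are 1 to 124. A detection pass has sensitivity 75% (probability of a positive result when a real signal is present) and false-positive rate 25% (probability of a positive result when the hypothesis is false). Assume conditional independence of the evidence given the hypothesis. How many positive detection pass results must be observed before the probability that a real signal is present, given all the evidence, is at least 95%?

8

Prior odds = 1/124.
Likelihood ratio of a positive result = 0.75/0.25 = 3.
Target posterior odds = 0.95/0.05 = 19.
Require 3ⁿ ≥ 19 ÷ (1/124) = 2356.
3⁷ = 2187 falls short of 2356 but 3⁸ = 6561 reaches it, so n = 8.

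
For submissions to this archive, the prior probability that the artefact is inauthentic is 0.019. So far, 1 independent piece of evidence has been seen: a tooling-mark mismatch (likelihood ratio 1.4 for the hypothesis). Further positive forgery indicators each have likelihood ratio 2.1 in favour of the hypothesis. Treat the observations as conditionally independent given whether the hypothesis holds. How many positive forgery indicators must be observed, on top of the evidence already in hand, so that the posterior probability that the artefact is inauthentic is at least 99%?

Prior odds = 0.019/0.981 = 19/981.
Bayes factor of the evidence already in hand = 1.4.
Odds after that evidence = (19/981) × 1.4 = 133/4905.
Target odds = 0.99/0.01 = 99.
Need 2.1ⁿ ≥ 99 ÷ (133/4905) = 485595/133.
2.1¹¹ ≈3502.78 falls short of 485595/133 but 2.1¹² ≈7355.83 reaches it, so n = 12.

12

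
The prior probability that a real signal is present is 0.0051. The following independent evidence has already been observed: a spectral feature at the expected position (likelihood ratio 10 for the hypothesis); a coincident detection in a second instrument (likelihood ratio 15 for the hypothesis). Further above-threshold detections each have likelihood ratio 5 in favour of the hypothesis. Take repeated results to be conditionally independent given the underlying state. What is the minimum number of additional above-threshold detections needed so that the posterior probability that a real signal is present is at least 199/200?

4

Prior odds = 0.0051/0.9949 = 51/9949.
Combined Bayes factor of the evidence already in hand = 10 × 15 = 150.
Odds after that evidence = (51/9949) × 150 = 7650/9949.
Target odds = 0.995/0.005 = 199.
Need 5ⁿ ≥ 199 ÷ (7650/9949) = 1979851/7650.
5³ = 125 falls short of 1979851/7650 but 5⁴ = 625 reaches it, so n = 4.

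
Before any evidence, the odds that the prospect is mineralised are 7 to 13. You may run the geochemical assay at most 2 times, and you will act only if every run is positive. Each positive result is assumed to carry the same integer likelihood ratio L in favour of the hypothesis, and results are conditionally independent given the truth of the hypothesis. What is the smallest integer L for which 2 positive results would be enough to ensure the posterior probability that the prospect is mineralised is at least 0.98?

Prior odds = 7/13.
Target odds = 0.98/0.02 = 49.
Need L² ≥ 49 ÷ (7/13) = 91.
9² = 81 < 91 ≤ 100 = 10², so L = 10.

10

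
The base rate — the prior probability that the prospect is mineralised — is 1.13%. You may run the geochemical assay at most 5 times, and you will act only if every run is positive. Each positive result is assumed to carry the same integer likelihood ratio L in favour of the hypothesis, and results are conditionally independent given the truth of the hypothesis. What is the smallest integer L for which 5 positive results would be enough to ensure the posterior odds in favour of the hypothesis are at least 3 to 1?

4

Prior odds = 0.0113/0.9887 = 113/9887.
Target odds = 3.
Need L⁵ ≥ 3 ÷ (113/9887) = 29661/113.
3⁵ = 243 < 29661/113 ≤ 1024 = 4⁵, so L = 4.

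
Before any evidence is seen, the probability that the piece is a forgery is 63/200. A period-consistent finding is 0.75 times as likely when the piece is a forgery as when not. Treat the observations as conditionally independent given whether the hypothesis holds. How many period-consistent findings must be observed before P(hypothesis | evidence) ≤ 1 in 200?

Prior odds = 0.315/0.685 = 63/137.
Likelihood ratio per period-consistent finding = 0.75.
Target posterior odds = 0.005/0.995 = 1/199.
Need (63/137) × 0.75ⁿ ≤ 1/199, i.e. 0.75ⁿ ≤ 137/12537.
0.75¹⁵ ≈0.0133635 is still above 137/12537 but 0.75¹⁶ ≈0.0100226 is at or below it, so n = 16.

16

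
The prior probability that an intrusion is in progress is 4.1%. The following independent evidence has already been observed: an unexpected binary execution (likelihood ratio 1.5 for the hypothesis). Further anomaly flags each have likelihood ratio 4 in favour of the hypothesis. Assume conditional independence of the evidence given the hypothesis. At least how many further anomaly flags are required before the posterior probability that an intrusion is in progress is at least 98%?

Prior odds = 0.041/0.959 = 41/959.
Bayes factor of the evidence already in hand = 1.5.
Odds after that evidence = (41/959) × 1.5 = 123/1918.
Target odds = 0.98/0.02 = 49.
Need 4ⁿ ≥ 49 ÷ (123/1918) = 93982/123.
4⁴ = 256 falls short of 93982/123 but 4⁵ = 1024 reaches it, so n = 5.

5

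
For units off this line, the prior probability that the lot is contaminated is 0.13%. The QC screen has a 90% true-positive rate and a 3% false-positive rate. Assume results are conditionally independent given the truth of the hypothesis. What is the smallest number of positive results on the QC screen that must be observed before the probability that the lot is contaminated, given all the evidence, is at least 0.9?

3

Prior odds: 0.0013 ÷ 0.9987 = 13/9987.
Likelihood ratio of a positive result = 0.9/0.03 = 30.
Target odds: 0.9 ÷ 0.1 = 9.
Require 30ⁿ ≥ 9 ÷ (13/9987) = 89883/13.
30² = 900 falls short of 89883/13 but 30³ = 27000 reaches it, so n = 3.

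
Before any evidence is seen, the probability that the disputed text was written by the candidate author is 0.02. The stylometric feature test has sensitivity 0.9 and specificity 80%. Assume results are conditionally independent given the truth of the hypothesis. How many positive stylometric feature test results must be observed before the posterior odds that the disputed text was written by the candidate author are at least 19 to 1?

Prior odds = 0.02/0.98 = 1/49.
False-positive rate = 1 − 0.8 = 0.2; likelihood ratio of a positive = 0.9/0.2 = 4.5.
Target odds = 19.
Require 4.5ⁿ ≥ 19 ÷ (1/49) = 931.
4.5⁴ = 410.0625 falls short of 931 but 4.5⁵ = 1845.28125 reaches it, so n = 5.

5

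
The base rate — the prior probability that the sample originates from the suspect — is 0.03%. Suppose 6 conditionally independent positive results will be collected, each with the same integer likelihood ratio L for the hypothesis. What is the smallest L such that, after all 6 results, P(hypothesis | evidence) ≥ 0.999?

Prior odds = 0.0003/0.9997 = 3/9997.
Target odds = 0.999/0.001 = 999.
Need L⁶ ≥ 999 ÷ (3/9997) = 3329001.
12⁶ = 2985984 < 3329001 ≤ 4826809 = 13⁶, so L = 13.

13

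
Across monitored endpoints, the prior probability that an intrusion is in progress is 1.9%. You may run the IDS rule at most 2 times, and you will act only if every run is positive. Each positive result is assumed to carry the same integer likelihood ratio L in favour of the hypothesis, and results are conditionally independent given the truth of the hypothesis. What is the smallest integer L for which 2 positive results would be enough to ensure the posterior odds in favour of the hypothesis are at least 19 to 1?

32

Prior odds = 0.019/0.981 = 19/981.
Target odds = 19.
Need L² ≥ 19 ÷ (19/981) = 981.
31² = 961 < 981 ≤ 1024 = 32², so L = 32.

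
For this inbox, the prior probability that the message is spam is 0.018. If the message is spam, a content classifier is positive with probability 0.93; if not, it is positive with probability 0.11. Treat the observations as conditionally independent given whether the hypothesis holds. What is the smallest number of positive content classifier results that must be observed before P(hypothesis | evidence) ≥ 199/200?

5

Prior odds = 0.018/0.982 = 9/491.
Likelihood ratio of a positive = 0.93/0.11 = 93/11.
Target posterior odds = 0.995/0.005 = 199.
Need (9/491) × (93/11)ⁿ ≥ 199, i.e. (93/11)ⁿ ≥ 97709/9.
(93/11)⁴ = 74805201/14641 falls short of 97709/9 but (93/11)⁵ ≈43196.8 reaches it, so n = 5.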